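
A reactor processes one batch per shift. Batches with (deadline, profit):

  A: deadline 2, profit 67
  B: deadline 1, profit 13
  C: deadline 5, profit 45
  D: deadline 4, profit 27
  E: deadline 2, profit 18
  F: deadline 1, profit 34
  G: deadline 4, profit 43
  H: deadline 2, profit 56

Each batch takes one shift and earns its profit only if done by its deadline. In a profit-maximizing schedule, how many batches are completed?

Profit order: A=67 H=56 C=45 G=43 F=34 D=27 E=18 B=13
Assign: A→slot 2, H→slot 1, C→slot 5, G→slot 4, F skipped, D→slot 3, E skipped, B skipped.
Slots: [1:H] [2:A] [3:D] [4:G] [5:C]
5 of 8 scheduled.

5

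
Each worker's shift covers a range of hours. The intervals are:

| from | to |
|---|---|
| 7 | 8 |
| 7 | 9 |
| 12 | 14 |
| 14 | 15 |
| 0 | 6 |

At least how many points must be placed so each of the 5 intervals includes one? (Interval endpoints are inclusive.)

3

Sort by right endpoint; whenever an interval is uncovered, place a point at its right end.
By right end: [0,6]  [7,8]  [7,9]  [12,14]  [14,15]
[0,6] uncovered → point at 6; [7,8] uncovered → point at 8; [12,14] uncovered → point at 14.
Points: 6, 8, 14 (3 total).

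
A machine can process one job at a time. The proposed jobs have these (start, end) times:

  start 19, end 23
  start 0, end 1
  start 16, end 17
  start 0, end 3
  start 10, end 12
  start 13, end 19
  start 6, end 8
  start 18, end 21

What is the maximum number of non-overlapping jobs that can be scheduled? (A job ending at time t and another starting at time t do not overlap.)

By end time: (0,1), (0,3), (6,8), (10,12), (16,17), (13,19), (18,21), (19,23).
Pick (0,1); next start ≥ 1 → (6,8); next start ≥ 8 → (10,12); next start ≥ 12 → (16,17); next start ≥ 17 → (18,21).
Selected 5 jobs.

5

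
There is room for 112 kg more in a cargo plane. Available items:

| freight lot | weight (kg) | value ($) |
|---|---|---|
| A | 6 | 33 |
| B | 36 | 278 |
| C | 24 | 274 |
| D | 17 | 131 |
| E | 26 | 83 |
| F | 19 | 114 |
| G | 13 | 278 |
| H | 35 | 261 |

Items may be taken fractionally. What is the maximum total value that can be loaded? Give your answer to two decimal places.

Greedy by value/weight ratio, highest first.
Order: G (278/13=21.38) > C (274/24=11.42) > B (278/36=7.72) > D (131/17=7.71) > H (261/35=7.46) > F (114/19=6.00) > A (33/6=5.50) > E (83/26=3.19)
Fill: take G (13 @ 278) → take C (24 @ 274) → take B (36 @ 278) → take D (17 @ 131) → take 22/35 of H → 164.06; 112/112 used.
Total value = 1125.06

1125.06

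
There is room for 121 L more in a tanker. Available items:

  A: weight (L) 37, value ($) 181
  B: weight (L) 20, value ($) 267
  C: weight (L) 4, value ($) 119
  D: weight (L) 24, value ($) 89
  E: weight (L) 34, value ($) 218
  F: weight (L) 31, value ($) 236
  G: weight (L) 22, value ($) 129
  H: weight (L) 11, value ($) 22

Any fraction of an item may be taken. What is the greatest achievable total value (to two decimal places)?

Greedy by value/weight ratio, highest first.
Ratios (sorted): C 29.75, B 13.35, F 7.61, E 6.41, G 5.86, A 4.89, D 3.71, H 2.00
take C (4 @ 119); take B (20 @ 267); take F (31 @ 236); take E (34 @ 218); take G (22 @ 129); take 10/37 of A → 48.92. Capacity used 121/121.
Total value = 1017.92

1017.92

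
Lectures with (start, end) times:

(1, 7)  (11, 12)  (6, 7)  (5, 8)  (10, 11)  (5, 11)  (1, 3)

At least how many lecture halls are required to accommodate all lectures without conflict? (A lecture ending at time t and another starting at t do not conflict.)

4

Count concurrent intervals with a sweep; the peak is the room count.
Events (time:±→running): 1:+→1 1:+→2 3:-→1 5:+→2 5:+→3 6:+→4 … peak 4.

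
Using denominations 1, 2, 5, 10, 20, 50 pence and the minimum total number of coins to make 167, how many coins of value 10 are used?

1

Use the largest denomination that fits, subtract, and repeat.
167 − 3×50→17 − 1×10→7 − 1×5→2 − 1×2→0
Count of 10: 1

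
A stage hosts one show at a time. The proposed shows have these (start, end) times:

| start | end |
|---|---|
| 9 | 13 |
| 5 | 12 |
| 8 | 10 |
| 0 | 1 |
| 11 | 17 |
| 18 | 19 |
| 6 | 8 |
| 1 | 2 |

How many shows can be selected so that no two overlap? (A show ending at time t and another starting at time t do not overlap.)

Sort by end time and greedily take each interval whose start is ≥ the last chosen end.
By end time: (0,1), (1,2), (6,8), (8,10), (5,12), (9,13), (11,17), (18,19).
Pick (0,1); next start ≥ 1 → (1,2); next start ≥ 2 → (6,8); next start ≥ 8 → (8,10); next start ≥ 10 → (11,17); next start ≥ 17 → (18,19).
Selected 6 shows.

6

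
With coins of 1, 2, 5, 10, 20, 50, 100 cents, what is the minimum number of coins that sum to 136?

Use the largest denomination that fits, subtract, and repeat.
136 − 1×100→36 − 1×20→16 − 1×10→6 − 1×5→1 − 1×1→0
Total coins = 1 + 1 + 1 + 1 + 1 = 5

5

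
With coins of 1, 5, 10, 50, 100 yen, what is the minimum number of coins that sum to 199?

Use the largest denomination that fits, subtract, and repeat.
199 = 1×100 + 1×50 + 4×10 + 1×5 + 4×1
Total coins = 1 + 1 + 4 + 1 + 4 = 11

11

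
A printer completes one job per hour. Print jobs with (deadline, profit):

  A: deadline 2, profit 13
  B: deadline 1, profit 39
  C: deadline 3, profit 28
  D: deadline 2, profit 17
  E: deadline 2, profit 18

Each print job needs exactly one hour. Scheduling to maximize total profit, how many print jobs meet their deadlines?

3

Take jobs in profit order; each goes to the latest open slot no later than its deadline.
By profit: B(d1,39), C(d3,28), E(d2,18), D(d2,17), A(d2,13)
B→slot 1; C→slot 3; E→slot 2; D skipped; A skipped.
3 of 5 scheduled.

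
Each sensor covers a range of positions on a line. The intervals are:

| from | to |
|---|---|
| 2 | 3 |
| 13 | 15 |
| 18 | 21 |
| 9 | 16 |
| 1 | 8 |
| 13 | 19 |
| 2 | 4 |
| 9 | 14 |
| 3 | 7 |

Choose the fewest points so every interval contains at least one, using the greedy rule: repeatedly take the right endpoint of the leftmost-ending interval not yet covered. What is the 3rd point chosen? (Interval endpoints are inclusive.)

21

Sort by right endpoint; whenever an interval is uncovered, place a point at its right end.
Sorted: [2,3] [2,4] [3,7] [1,8] [9,14] [13,15] [9,16] [13,19] [18,21]
{[2,3],[2,4],[3,7],[1,8]} hit by 3; {[9,14],[13,15],[9,16],[13,19]} hit by 14; {[18,21]} hit by 21.
Points: 3, 14, 21 (3 total).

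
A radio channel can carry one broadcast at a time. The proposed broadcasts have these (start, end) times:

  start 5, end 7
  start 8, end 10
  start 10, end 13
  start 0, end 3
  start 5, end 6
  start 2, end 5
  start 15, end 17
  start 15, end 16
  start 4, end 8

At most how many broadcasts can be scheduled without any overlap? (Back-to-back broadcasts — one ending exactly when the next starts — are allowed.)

Sort by end time and greedily take each interval whose start is ≥ the last chosen end.
Sorted by end: (0,3)  (2,5)  (5,6)  (5,7)  (4,8)  (8,10)  (10,13)  (15,16)  (15,17)
take (0,3); skip (2,5); take (5,6); take (8,10); take (10,13); take (15,16); skip (15,17).
Selected 5 broadcasts.

5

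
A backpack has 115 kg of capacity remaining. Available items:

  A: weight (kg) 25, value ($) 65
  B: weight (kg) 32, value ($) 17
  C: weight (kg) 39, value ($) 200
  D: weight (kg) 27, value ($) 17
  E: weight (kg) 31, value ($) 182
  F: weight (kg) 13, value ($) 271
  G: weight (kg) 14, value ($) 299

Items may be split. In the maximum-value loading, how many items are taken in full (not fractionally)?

4

Order: G (299/14=21.36) > F (271/13=20.85) > E (182/31=5.87) > C (200/39=5.13) > A (65/25=2.60) > D (17/27=0.63) > B (17/32=0.53)
Fill: take G (14 @ 299) → take F (13 @ 271) → take E (31 @ 182) → take C (39 @ 200) → take 18/25 of A → 46.80; 115/115 used.
4 item(s) taken whole; one partial (take 18/25 of A).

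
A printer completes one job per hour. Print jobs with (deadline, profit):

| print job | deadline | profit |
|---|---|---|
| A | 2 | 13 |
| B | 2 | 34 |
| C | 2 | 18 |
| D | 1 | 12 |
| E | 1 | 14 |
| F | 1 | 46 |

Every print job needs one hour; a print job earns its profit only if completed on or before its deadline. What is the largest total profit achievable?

80

Sort by profit descending; place each in the latest free slot ≤ its deadline.
Profit order: F=46 B=34 C=18 E=14 A=13 D=12
Assign: F→slot 1, B→slot 2, C skipped, E skipped, A skipped, D skipped.
Slots: [1:F] [2:B]
Profit = 46 + 34 = 80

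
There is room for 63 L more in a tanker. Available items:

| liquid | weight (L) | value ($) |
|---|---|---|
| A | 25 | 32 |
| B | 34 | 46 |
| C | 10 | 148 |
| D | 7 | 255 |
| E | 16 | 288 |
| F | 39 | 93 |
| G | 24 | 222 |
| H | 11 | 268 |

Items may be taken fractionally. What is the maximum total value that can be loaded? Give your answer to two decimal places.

Greedy by value/weight ratio, highest first.
Order: D (255/7=36.43) > H (268/11=24.36) > E (288/16=18.00) > C (148/10=14.80) > G (222/24=9.25) > F (93/39=2.38) > B (46/34=1.35) > A (32/25=1.28)
Fill: take D (7 @ 255) → take H (11 @ 268) → take E (16 @ 288) → take C (10 @ 148) → take 19/24 of G → 175.75; 63/63 used.
Total value = 1134.75

1134.75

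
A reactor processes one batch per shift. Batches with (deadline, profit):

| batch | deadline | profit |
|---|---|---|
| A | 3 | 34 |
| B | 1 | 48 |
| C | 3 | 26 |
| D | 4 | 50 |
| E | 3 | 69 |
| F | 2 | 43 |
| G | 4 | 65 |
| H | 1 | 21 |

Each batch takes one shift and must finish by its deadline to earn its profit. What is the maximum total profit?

232

Take jobs in profit order; each goes to the latest open slot no later than its deadline.
By profit: E(d3,69), G(d4,65), D(d4,50), B(d1,48), F(d2,43), A(d3,34), C(d3,26), H(d1,21)
E→slot 3; G→slot 4; D→slot 2; B→slot 1; F skipped; A skipped; C skipped; H skipped.
Profit = 48 + 50 + 69 + 65 = 232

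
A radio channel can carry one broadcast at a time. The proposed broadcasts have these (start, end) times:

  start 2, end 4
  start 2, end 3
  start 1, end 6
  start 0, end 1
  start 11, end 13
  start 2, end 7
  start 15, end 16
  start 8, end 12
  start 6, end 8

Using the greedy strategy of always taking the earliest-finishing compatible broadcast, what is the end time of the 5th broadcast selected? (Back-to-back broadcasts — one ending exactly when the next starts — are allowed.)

16

By end time: (0,1), (2,3), (2,4), (1,6), (2,7), (6,8), (8,12), (11,13), (15,16).
Pick (0,1); next start ≥ 1 → (2,3); next start ≥ 3 → (6,8); next start ≥ 8 → (8,12); next start ≥ 12 → (15,16).
Selected: (0,1) (2,3) (6,8) (8,12) (15,16)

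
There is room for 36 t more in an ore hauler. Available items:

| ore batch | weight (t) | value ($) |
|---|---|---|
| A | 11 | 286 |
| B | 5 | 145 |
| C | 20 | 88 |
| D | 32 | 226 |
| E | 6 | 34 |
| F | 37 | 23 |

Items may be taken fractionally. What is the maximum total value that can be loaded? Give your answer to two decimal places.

Ratios (sorted): B 29.00, A 26.00, D 7.06, E 5.67, C 4.40, F 0.62
take B (5 @ 145); take A (11 @ 286); take 20/32 of D → 141.25. Capacity used 36/36.
Total value = 572.25

572.25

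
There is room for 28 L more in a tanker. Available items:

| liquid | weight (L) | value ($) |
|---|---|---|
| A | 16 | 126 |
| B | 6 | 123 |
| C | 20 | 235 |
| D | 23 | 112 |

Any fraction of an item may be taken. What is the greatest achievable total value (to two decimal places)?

Ratios (sorted): B 20.50, C 11.75, A 7.88, D 4.87
take B (6 @ 123); take C (20 @ 235); take 2/16 of A → 15.75. Capacity used 28/28.
Total value = 373.75

373.75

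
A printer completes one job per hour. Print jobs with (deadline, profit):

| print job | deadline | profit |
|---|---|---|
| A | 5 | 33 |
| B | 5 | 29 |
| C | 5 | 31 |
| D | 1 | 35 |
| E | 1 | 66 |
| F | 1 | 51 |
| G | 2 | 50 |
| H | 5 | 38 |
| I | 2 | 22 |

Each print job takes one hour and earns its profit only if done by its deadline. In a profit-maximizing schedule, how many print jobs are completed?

Take jobs in profit order; each goes to the latest open slot no later than its deadline.
By profit: E(d1,66), F(d1,51), G(d2,50), H(d5,38), D(d1,35), A(d5,33), C(d5,31), B(d5,29), I(d2,22)
E→slot 1; F skipped; G→slot 2; H→slot 5; D skipped; A→slot 4; C→slot 3; B skipped; I skipped.
5 of 9 scheduled.

5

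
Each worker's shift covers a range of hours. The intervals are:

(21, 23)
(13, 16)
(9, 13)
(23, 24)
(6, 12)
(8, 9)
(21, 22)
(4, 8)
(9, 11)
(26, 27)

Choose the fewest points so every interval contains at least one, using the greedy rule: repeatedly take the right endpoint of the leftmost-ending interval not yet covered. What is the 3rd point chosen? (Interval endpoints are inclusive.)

Sorted: [4,8] [8,9] [9,11] [6,12] [9,13] [13,16] [21,22] [21,23] [23,24] [26,27]
{[4,8],[8,9]} hit by 8; {[9,11],[6,12],[9,13]} hit by 11; {[13,16]} hit by 16; {[21,22],[21,23]} hit by 22; {[23,24]} hit by 24; {[26,27]} hit by 27.
Points: 8, 11, 16, 22, 24, 27 (6 total).

16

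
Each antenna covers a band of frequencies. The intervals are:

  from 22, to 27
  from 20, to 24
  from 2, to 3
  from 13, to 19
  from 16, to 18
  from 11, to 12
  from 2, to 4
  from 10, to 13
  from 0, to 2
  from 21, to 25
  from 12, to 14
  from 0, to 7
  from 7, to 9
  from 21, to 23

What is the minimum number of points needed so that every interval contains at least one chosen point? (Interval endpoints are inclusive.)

5

Sort by right endpoint; whenever an interval is uncovered, place a point at its right end.
Sorted: [0,2] [2,3] [2,4] [0,7] [7,9] [11,12] [10,13] [12,14] [16,18] [13,19] [21,23] [20,24] [21,25] [22,27]
{[0,2],[2,3],[2,4],[0,7]} hit by 2; {[7,9]} hit by 9; {[11,12],[10,13],[12,14]} hit by 12; {[16,18],[13,19]} hit by 18; {[21,23],[20,24],[21,25],[22,27]} hit by 23.
Points: 2, 9, 12, 18, 23 (5 total).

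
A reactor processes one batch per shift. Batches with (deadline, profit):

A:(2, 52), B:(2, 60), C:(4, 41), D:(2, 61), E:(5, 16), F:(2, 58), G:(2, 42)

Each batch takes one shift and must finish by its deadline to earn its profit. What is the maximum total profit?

178

Profit order: D=61 B=60 F=58 A=52 G=42 C=41 E=16
Assign: D→slot 2, B→slot 1, F skipped, A skipped, G skipped, C→slot 4, E→slot 5.
Slots: [1:B] [2:D] [4:C] [5:E]
Profit = 60 + 61 + 41 + 16 = 178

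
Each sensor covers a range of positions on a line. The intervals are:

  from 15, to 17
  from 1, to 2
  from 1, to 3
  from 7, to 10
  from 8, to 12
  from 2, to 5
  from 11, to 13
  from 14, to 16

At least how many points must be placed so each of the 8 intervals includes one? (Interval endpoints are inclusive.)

4

By right end: [1,2]  [1,3]  [2,5]  [7,10]  [8,12]  [11,13]  [14,16]  [15,17]
[1,2] uncovered → point at 2; [7,10] uncovered → point at 10; [11,13] uncovered → point at 13; [14,16] uncovered → point at 16.
Points: 2, 10, 13, 16 (4 total).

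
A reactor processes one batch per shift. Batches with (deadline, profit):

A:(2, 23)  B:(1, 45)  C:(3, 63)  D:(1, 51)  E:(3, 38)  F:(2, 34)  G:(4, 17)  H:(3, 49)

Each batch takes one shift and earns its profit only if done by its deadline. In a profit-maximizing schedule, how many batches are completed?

4

Profit order: C=63 D=51 H=49 B=45 E=38 F=34 A=23 G=17
Assign: C→slot 3, D→slot 1, H→slot 2, B skipped, E skipped, F skipped, A skipped, G→slot 4.
Slots: [1:D] [2:H] [3:C] [4:G]
4 of 8 scheduled.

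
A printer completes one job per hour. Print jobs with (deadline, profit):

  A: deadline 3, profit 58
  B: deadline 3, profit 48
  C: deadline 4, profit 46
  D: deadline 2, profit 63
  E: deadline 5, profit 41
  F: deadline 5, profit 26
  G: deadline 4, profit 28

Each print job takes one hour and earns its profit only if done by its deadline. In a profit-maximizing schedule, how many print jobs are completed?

Sort by profit descending; place each in the latest free slot ≤ its deadline.
By profit: D(d2,63), A(d3,58), B(d3,48), C(d4,46), E(d5,41), G(d4,28), F(d5,26)
D→slot 2; A→slot 3; B→slot 1; C→slot 4; E→slot 5; G skipped; F skipped.
5 of 7 scheduled.

5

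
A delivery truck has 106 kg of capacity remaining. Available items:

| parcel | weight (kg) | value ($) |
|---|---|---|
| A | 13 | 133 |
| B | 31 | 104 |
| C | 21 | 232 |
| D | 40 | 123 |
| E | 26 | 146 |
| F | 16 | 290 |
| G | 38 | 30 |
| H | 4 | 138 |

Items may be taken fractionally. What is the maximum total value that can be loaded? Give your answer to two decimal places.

1026.23

Sort by value per unit weight and fill in that order.
Order: H (138/4=34.50) > F (290/16=18.12) > C (232/21=11.05) > A (133/13=10.23) > E (146/26=5.62) > B (104/31=3.35) > D (123/40=3.08) > G (30/38=0.79)
Fill: take H (4 @ 138) → take F (16 @ 290) → take C (21 @ 232) → take A (13 @ 133) → take E (26 @ 146) → take 26/31 of B → 87.23; 106/106 used.
Total value = 1026.23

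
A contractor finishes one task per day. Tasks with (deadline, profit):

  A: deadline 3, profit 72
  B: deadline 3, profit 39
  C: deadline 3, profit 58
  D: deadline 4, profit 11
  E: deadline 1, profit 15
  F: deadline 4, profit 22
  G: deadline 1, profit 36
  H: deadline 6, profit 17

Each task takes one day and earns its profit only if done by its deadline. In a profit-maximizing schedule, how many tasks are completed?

Sort by profit descending; place each in the latest free slot ≤ its deadline.
Profit order: A=72 C=58 B=39 G=36 F=22 H=17 E=15 D=11
Assign: A→slot 3, C→slot 2, B→slot 1, G skipped, F→slot 4, H→slot 6, E skipped, D skipped.
Slots: [1:B] [2:C] [3:A] [4:F] [6:H]
5 of 8 scheduled.

5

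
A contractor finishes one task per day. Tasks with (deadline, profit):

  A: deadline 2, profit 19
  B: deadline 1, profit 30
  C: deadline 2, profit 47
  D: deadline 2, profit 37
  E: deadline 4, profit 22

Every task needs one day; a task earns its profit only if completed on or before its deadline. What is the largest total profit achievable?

106

Profit order: C=47 D=37 B=30 E=22 A=19
Assign: C→slot 2, D→slot 1, B skipped, E→slot 4, A skipped.
Slots: [1:D] [2:C] [4:E]
Profit = 37 + 47 + 22 = 106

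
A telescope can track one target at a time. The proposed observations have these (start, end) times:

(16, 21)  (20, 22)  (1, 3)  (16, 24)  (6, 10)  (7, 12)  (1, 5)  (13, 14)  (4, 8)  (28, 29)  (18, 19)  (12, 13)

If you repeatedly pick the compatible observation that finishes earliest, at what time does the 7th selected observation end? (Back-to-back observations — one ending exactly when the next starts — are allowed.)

Greedy by earliest finish: after sorting by end time, pick each interval compatible with the last pick.
Sorted by end: (1,3)  (1,5)  (4,8)  (6,10)  (7,12)  (12,13)  (13,14)  (18,19)  (16,21)  (20,22)  (16,24)  (28,29)
take (1,3); skip (1,5); take (4,8); take (12,13); take (13,14); take (18,19); take (20,22); take (28,29).
Selected: (1,3) (4,8) (12,13) (13,14) (18,19) (20,22) (28,29)

29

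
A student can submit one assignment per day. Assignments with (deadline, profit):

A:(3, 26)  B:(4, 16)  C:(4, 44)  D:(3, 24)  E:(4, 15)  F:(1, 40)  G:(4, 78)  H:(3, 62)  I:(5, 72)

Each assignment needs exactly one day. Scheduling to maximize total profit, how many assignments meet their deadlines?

Profit order: G=78 I=72 H=62 C=44 F=40 A=26 D=24 B=16 E=15
Assign: G→slot 4, I→slot 5, H→slot 3, C→slot 2, F→slot 1, A skipped, D skipped, B skipped, E skipped.
Slots: [1:F] [2:C] [3:H] [4:G] [5:I]
5 of 9 scheduled.

5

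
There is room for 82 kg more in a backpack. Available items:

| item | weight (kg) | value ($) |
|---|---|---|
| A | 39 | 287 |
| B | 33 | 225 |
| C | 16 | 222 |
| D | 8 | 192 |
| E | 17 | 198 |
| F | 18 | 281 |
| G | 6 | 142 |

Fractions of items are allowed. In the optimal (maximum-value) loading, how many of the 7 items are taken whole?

5

Sort by value per unit weight and fill in that order.
Order: D (192/8=24.00) > G (142/6=23.67) > F (281/18=15.61) > C (222/16=13.88) > E (198/17=11.65) > A (287/39=7.36) > B (225/33=6.82)
Fill: take D (8 @ 192) → take G (6 @ 142) → take F (18 @ 281) → take C (16 @ 222) → take E (17 @ 198) → take 17/39 of A → 125.10; 82/82 used.
5 item(s) taken whole; one partial (take 17/39 of A).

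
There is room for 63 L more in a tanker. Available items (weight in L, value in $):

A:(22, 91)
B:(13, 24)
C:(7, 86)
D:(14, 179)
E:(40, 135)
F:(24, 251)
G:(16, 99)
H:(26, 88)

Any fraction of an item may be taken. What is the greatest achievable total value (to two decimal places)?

623.27

Sort by value per unit weight and fill in that order.
Ratios (sorted): D 12.79, C 12.29, F 10.46, G 6.19, A 4.14, H 3.38, E 3.38, B 1.85
take D (14 @ 179); take C (7 @ 86); take F (24 @ 251); take G (16 @ 99); take 2/22 of A → 8.27. Capacity used 63/63.
Total value = 623.27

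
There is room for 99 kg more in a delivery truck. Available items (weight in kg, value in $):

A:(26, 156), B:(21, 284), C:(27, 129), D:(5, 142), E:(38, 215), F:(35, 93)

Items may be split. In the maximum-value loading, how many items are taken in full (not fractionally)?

Greedy by value/weight ratio, highest first.
Ratios (sorted): D 28.40, B 13.52, A 6.00, E 5.66, C 4.78, F 2.66
take D (5 @ 142); take B (21 @ 284); take A (26 @ 156); take E (38 @ 215); take 9/27 of C → 43.00. Capacity used 99/99.
4 item(s) taken whole; one partial (take 9/27 of C).

4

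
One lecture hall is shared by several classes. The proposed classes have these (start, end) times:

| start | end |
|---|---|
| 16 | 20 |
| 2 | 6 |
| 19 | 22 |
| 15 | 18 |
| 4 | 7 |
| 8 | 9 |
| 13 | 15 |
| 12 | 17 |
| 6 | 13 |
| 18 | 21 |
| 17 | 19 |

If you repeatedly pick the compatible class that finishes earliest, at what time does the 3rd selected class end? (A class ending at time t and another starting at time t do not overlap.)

15

Sort by end time and greedily take each interval whose start is ≥ the last chosen end.
Sorted by end: (2,6)  (4,7)  (8,9)  (6,13)  (13,15)  (12,17)  (15,18)  (17,19)  (16,20)  (18,21)  (19,22)
take (2,6); take (8,9); take (13,15); take (15,18); take (18,21).
Selected: (2,6) (8,9) (13,15) (15,18) (18,21)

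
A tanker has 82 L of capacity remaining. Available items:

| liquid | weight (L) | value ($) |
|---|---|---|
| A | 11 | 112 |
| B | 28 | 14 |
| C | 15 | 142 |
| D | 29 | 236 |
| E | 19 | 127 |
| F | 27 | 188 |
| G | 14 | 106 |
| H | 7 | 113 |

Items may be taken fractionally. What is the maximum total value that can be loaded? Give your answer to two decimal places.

Ratios (sorted): H 16.14, A 10.18, C 9.47, D 8.14, G 7.57, F 6.96, E 6.68, B 0.50
take H (7 @ 113); take A (11 @ 112); take C (15 @ 142); take D (29 @ 236); take G (14 @ 106); take 6/27 of F → 41.78. Capacity used 82/82.
Total value = 750.78

750.78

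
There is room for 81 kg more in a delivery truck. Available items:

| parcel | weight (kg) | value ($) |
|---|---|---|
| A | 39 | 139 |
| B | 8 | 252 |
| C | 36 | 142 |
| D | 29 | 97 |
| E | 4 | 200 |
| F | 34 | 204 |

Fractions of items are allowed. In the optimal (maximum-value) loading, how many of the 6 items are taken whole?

Sort by value per unit weight and fill in that order.
Ratios (sorted): E 50.00, B 31.50, F 6.00, C 3.94, A 3.56, D 3.34
take E (4 @ 200); take B (8 @ 252); take F (34 @ 204); take 35/36 of C → 138.06. Capacity used 81/81.
3 item(s) taken whole; one partial (take 35/36 of C).

3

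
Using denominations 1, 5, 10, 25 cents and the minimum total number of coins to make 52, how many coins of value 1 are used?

2

Use the largest denomination that fits, subtract, and repeat.
52 − 2×25→2 − 2×1→0
Count of 1: 2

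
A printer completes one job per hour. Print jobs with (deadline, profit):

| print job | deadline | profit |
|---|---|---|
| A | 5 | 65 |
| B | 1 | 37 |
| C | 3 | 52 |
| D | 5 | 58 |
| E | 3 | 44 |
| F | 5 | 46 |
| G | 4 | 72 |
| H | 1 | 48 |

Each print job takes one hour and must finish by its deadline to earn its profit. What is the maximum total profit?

Take jobs in profit order; each goes to the latest open slot no later than its deadline.
Profit order: G=72 A=65 D=58 C=52 H=48 F=46 E=44 B=37
Assign: G→slot 4, A→slot 5, D→slot 3, C→slot 2, H→slot 1, F skipped, E skipped, B skipped.
Slots: [1:H] [2:C] [3:D] [4:G] [5:A]
Profit = 48 + 52 + 58 + 72 + 65 = 295

295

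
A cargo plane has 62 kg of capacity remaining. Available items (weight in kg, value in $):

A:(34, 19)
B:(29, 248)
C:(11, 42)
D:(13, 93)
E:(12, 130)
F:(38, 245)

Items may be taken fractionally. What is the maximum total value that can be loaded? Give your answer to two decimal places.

522.58

Sort by value per unit weight and fill in that order.
Ratios (sorted): E 10.83, B 8.55, D 7.15, F 6.45, C 3.82, A 0.56
take E (12 @ 130); take B (29 @ 248); take D (13 @ 93); take 8/38 of F → 51.58. Capacity used 62/62.
Total value = 522.58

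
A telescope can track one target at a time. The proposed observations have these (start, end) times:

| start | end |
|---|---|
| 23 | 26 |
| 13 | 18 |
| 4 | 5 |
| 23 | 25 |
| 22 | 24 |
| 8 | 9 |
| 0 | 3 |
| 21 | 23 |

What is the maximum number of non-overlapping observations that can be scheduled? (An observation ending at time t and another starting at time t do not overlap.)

6

Sorted by end: (0,3)  (4,5)  (8,9)  (13,18)  (21,23)  (22,24)  (23,25)  (23,26)
take (0,3); take (4,5); take (8,9); take (13,18); take (21,23); take (23,25).
Selected 6 observations.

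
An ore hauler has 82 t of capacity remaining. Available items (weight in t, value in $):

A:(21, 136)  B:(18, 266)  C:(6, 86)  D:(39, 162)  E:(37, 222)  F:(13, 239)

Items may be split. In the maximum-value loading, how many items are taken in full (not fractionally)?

Greedy by value/weight ratio, highest first.
Ratios (sorted): F 18.38, B 14.78, C 14.33, A 6.48, E 6.00, D 4.15
take F (13 @ 239); take B (18 @ 266); take C (6 @ 86); take A (21 @ 136); take 24/37 of E → 144.00. Capacity used 82/82.
4 item(s) taken whole; one partial (take 24/37 of E).

4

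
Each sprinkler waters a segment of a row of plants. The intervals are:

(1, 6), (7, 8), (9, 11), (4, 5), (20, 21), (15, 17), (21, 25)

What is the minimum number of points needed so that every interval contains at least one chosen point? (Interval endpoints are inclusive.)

Sort by right endpoint; whenever an interval is uncovered, place a point at its right end.
By right end: [4,5]  [1,6]  [7,8]  [9,11]  [15,17]  [20,21]  [21,25]
[4,5] uncovered → point at 5; [7,8] uncovered → point at 8; [9,11] uncovered → point at 11; [15,17] uncovered → point at 17; [20,21] uncovered → point at 21.
Points: 5, 8, 11, 17, 21 (5 total).

5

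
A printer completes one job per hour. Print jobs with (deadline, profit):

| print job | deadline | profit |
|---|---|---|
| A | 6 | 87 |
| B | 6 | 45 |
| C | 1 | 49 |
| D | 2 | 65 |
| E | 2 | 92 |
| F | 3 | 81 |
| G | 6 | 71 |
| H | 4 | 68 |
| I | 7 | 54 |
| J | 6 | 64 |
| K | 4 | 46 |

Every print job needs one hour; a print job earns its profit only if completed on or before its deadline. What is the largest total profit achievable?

518

Profit order: E=92 A=87 F=81 G=71 H=68 D=65 J=64 I=54 C=49 K=46 B=45
Assign: E→slot 2, A→slot 6, F→slot 3, G→slot 5, H→slot 4, D→slot 1, J skipped, I→slot 7, C skipped, K skipped, B skipped.
Slots: [1:D] [2:E] [3:F] [4:H] [5:G] [6:A] [7:I]
Profit = 65 + 92 + 81 + 68 + 71 + 87 + 54 = 518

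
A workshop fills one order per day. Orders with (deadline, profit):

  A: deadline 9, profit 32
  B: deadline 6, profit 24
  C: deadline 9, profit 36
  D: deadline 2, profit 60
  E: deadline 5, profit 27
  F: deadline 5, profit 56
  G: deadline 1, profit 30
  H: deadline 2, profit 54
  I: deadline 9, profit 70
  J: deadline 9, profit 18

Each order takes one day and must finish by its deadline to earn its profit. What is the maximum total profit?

377

Take jobs in profit order; each goes to the latest open slot no later than its deadline.
By profit: I(d9,70), D(d2,60), F(d5,56), H(d2,54), C(d9,36), A(d9,32), G(d1,30), E(d5,27), B(d6,24), J(d9,18)
I→slot 9; D→slot 2; F→slot 5; H→slot 1; C→slot 8; A→slot 7; G skipped; E→slot 4; B→slot 6; J→slot 3.
Profit = 54 + 60 + 18 + 27 + 56 + 24 + 32 + 36 + 70 = 377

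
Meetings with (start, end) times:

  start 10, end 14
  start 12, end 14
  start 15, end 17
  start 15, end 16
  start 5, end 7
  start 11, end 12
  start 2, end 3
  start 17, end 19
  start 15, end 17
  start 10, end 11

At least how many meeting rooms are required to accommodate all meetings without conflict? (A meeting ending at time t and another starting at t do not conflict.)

3

The answer is the maximum number of intervals overlapping at any instant.
starts: [2, 5, 10, 10, 11, 12, 15, 15, 15, 17]
ends:   [3, 7, 11, 12, 14, 14, 16, 17, 17, 19]
s2→1 e3→0 s5→1 e7→0 s10→1 s10→2 e11→1 s11→2 e12→1 s12→2 e14→1 e14→0 s15→1 s15→2 s15→3  — peak 3.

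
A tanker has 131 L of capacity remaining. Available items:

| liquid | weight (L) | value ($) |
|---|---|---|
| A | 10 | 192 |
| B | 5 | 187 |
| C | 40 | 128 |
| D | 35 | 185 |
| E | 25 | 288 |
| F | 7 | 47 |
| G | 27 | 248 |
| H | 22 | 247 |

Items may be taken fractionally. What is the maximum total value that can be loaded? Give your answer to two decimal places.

1394.00

Order: B (187/5=37.40) > A (192/10=19.20) > E (288/25=11.52) > H (247/22=11.23) > G (248/27=9.19) > F (47/7=6.71) > D (185/35=5.29) > C (128/40=3.20)
Fill: take B (5 @ 187) → take A (10 @ 192) → take E (25 @ 288) → take H (22 @ 247) → take G (27 @ 248) → take F (7 @ 47) → take D (35 @ 185); 131/131 used.
Total value = 1394.00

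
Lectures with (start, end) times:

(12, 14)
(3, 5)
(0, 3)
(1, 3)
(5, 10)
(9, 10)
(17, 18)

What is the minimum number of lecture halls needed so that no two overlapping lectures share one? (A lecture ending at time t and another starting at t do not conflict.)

starts: [0, 1, 3, 5, 9, 12, 17]
ends:   [3, 3, 5, 10, 10, 14, 18]
s0→1 s1→2  — peak 2.

2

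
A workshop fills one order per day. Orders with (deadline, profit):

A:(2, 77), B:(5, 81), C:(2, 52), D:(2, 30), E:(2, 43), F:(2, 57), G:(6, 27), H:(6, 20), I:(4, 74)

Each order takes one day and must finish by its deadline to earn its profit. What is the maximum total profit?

336

Sort by profit descending; place each in the latest free slot ≤ its deadline.
By profit: B(d5,81), A(d2,77), I(d4,74), F(d2,57), C(d2,52), E(d2,43), D(d2,30), G(d6,27), H(d6,20)
B→slot 5; A→slot 2; I→slot 4; F→slot 1; C skipped; E skipped; D skipped; G→slot 6; H→slot 3.
Profit = 57 + 77 + 20 + 74 + 81 + 27 = 336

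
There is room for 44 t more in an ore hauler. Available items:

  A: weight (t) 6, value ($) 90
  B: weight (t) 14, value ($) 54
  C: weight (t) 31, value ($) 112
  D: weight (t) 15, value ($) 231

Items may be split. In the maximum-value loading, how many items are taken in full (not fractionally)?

Sort by value per unit weight and fill in that order.
Order: D (231/15=15.40) > A (90/6=15.00) > B (54/14=3.86) > C (112/31=3.61)
Fill: take D (15 @ 231) → take A (6 @ 90) → take B (14 @ 54) → take 9/31 of C → 32.52; 44/44 used.
3 item(s) taken whole; one partial (take 9/31 of C).

3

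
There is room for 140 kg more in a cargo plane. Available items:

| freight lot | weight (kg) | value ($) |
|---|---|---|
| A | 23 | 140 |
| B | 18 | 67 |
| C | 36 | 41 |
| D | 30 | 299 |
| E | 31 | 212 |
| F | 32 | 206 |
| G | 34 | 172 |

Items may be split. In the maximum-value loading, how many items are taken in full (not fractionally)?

4

Order: D (299/30=9.97) > E (212/31=6.84) > F (206/32=6.44) > A (140/23=6.09) > G (172/34=5.06) > B (67/18=3.72) > C (41/36=1.14)
Fill: take D (30 @ 299) → take E (31 @ 212) → take F (32 @ 206) → take A (23 @ 140) → take 24/34 of G → 121.41; 140/140 used.
4 item(s) taken whole; one partial (take 24/34 of G).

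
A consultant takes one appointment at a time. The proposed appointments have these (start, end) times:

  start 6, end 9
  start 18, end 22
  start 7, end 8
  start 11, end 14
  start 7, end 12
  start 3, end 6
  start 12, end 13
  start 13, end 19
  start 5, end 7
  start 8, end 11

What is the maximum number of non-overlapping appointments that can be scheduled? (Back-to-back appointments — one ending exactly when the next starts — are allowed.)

Sorted by end: (3,6)  (5,7)  (7,8)  (6,9)  (8,11)  (7,12)  (12,13)  (11,14)  (13,19)  (18,22)
take (3,6); skip (5,7); take (7,8); take (8,11); take (12,13); take (13,19); skip (18,22).
Selected 5 appointments.

5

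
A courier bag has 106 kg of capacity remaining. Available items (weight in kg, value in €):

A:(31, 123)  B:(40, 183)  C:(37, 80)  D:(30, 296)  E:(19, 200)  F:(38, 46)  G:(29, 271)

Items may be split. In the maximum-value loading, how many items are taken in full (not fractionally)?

3

Ratios (sorted): E 10.53, D 9.87, G 9.34, B 4.58, A 3.97, C 2.16, F 1.21
take E (19 @ 200); take D (30 @ 296); take G (29 @ 271); take 28/40 of B → 128.10. Capacity used 106/106.
3 item(s) taken whole; one partial (take 28/40 of B).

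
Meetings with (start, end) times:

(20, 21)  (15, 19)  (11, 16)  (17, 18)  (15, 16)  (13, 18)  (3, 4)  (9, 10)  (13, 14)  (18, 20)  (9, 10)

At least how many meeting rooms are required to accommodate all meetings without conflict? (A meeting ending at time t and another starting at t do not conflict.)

4

starts: [3, 9, 9, 11, 13, 13, 15, 15, 17, 18, 20]
ends:   [4, 10, 10, 14, 16, 16, 18, 18, 19, 20, 21]
s3→1 e4→0 s9→1 s9→2 e10→1 e10→0 s11→1 s13→2 s13→3 e14→2 s15→3 s15→4  — peak 4.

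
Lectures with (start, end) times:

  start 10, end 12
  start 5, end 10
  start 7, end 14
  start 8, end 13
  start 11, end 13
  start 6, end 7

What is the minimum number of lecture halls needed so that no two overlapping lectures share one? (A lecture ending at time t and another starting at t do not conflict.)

4

Events (time:±→running): 5:+→1 6:+→2 7:-→1 7:+→2 8:+→3 10:-→2 10:+→3 11:+→4 … peak 4.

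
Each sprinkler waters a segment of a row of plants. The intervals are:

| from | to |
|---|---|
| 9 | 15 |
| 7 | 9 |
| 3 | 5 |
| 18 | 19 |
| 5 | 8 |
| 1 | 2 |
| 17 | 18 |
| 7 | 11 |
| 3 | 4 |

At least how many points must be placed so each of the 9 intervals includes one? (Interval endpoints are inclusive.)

5

By right end: [1,2]  [3,4]  [3,5]  [5,8]  [7,9]  [7,11]  [9,15]  [17,18]  [18,19]
[1,2] uncovered → point at 2; [3,4] uncovered → point at 4; [5,8] uncovered → point at 8; [9,15] uncovered → point at 15; [17,18] uncovered → point at 18.
Points: 2, 4, 8, 15, 18 (5 total).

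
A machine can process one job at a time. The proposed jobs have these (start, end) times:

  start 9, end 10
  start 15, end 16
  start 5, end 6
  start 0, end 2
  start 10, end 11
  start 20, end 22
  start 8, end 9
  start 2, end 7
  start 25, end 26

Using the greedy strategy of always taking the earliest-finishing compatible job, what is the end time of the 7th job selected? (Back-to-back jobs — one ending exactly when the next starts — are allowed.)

22

Sorted by end: (0,2)  (5,6)  (2,7)  (8,9)  (9,10)  (10,11)  (15,16)  (20,22)  (25,26)
take (0,2); take (5,6); skip (2,7); take (8,9); take (9,10); take (10,11); take (15,16); take (20,22); take (25,26).
Selected: (0,2) (5,6) (8,9) (9,10) (10,11) (15,16) (20,22) (25,26)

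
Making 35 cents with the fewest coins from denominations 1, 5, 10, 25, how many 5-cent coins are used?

Use the largest denomination that fits, subtract, and repeat.
35 − 1×25→10 − 1×10→0
Count of 5: 0

0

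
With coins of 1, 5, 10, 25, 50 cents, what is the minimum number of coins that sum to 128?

Greedy: take as many of the largest coin as possible, then repeat with the remainder.
128 = 2×50 + 1×25 + 3×1
Total coins = 2 + 1 + 3 = 6

6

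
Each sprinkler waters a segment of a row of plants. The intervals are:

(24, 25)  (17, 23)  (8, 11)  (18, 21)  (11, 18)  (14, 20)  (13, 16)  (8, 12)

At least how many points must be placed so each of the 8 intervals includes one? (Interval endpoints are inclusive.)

Process intervals by earliest right end; each time one isn't hit yet, stab at its right endpoint.
Sorted: [8,11] [8,12] [13,16] [11,18] [14,20] [18,21] [17,23] [24,25]
{[8,11],[8,12]} hit by 11; {[13,16],[11,18],[14,20]} hit by 16; {[18,21],[17,23]} hit by 21; {[24,25]} hit by 25.
Points: 11, 16, 21, 25 (4 total).

4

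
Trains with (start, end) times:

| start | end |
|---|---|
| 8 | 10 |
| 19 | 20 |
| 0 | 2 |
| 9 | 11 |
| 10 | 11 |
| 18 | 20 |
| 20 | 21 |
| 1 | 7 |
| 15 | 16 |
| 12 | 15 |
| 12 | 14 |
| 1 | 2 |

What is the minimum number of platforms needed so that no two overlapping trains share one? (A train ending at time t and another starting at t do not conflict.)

The answer is the maximum number of intervals overlapping at any instant.
starts: [0, 1, 1, 8, 9, 10, 12, 12, 15, 18, 19, 20]
ends:   [2, 2, 7, 10, 11, 11, 14, 15, 16, 20, 20, 21]
s0→1 s1→2 s1→3  — peak 3.

3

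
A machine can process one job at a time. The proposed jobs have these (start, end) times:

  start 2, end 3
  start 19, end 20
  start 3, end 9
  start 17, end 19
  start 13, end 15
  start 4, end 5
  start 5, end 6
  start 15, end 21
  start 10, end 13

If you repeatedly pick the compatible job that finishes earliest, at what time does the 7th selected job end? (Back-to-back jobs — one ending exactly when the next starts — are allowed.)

20

Sorted by end: (2,3)  (4,5)  (5,6)  (3,9)  (10,13)  (13,15)  (17,19)  (19,20)  (15,21)
take (2,3); take (4,5); take (5,6); take (10,13); take (13,15); take (17,19); take (19,20).
Selected: (2,3) (4,5) (5,6) (10,13) (13,15) (17,19) (19,20)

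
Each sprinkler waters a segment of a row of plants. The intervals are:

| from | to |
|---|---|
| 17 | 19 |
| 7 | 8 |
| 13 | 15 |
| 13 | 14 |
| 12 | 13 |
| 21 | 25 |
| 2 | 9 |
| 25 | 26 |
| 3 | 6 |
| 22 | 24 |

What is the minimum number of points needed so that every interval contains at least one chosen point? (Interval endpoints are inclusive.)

6

Process intervals by earliest right end; each time one isn't hit yet, stab at its right endpoint.
Sorted: [3,6] [7,8] [2,9] [12,13] [13,14] [13,15] [17,19] [22,24] [21,25] [25,26]
{[3,6]} hit by 6; {[7,8],[2,9]} hit by 8; {[12,13],[13,14],[13,15]} hit by 13; {[17,19]} hit by 19; {[22,24],[21,25]} hit by 24; {[25,26]} hit by 26.
Points: 6, 8, 13, 19, 24, 26 (6 total).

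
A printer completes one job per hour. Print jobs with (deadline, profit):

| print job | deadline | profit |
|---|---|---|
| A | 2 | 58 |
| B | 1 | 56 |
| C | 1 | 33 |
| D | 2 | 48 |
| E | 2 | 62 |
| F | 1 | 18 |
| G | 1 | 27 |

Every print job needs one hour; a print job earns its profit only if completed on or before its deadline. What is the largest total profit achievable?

Profit order: E=62 A=58 B=56 D=48 C=33 G=27 F=18
Assign: E→slot 2, A→slot 1, B skipped, D skipped, C skipped, G skipped, F skipped.
Slots: [1:A] [2:E]
Profit = 58 + 62 = 120

120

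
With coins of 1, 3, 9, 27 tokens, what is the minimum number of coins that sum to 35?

5

Use the largest denomination that fits, subtract, and repeat.
35 − 1×27→8 − 2×3→2 − 2×1→0
Total coins = 1 + 2 + 2 = 5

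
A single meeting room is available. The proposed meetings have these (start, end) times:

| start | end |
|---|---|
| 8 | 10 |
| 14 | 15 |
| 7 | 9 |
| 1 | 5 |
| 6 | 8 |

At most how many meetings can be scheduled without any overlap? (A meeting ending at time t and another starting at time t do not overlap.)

Greedy by earliest finish: after sorting by end time, pick each interval compatible with the last pick.
By end time: (1,5), (6,8), (7,9), (8,10), (14,15).
Pick (1,5); next start ≥ 5 → (6,8); next start ≥ 8 → (8,10); next start ≥ 10 → (14,15).
Selected 4 meetings.

4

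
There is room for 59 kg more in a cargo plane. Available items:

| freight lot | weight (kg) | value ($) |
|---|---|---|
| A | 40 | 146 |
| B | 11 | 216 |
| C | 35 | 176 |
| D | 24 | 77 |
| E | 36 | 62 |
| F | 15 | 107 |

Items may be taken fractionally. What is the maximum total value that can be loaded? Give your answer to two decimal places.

488.94

Ratios (sorted): B 19.64, F 7.13, C 5.03, A 3.65, D 3.21, E 1.72
take B (11 @ 216); take F (15 @ 107); take 33/35 of C → 165.94. Capacity used 59/59.
Total value = 488.94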